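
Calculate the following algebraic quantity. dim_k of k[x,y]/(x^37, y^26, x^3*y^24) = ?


k[x,y]/I, I = (x^37, y^26, x^3*y^24)
Rect: 37x26=962. Corner: (37-3)x(26-24)=68.
dim = 962-68 = 894


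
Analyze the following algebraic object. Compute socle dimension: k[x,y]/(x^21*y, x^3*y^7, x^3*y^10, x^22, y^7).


Socle = ann(m) = span of standard monomials u with x*u, y*u in I (staircase corners).
Redundant generators: x^3*y^10, x^3*y^7
Minimal generators: x^22, x^21*y, y^7
Corners: x^20y^6, x^21
Socle dim=2


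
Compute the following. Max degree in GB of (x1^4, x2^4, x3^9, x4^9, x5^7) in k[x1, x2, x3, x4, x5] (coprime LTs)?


Pure powers, coprime LTs => already GB.
Degrees: 4, 4, 9, 9, 7
Max=9


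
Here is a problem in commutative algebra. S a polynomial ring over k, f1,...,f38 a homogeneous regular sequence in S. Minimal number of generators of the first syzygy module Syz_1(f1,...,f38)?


Regular sequence => Koszul complex is the minimal free resolution.
Syz_1 minimally generated by Koszul relations f_i*e_j - f_j*e_i (i<j): mu(Syz_1) = beta_2 = C(m,2) = m(m-1)/2
m=38
38*37/2 = 703


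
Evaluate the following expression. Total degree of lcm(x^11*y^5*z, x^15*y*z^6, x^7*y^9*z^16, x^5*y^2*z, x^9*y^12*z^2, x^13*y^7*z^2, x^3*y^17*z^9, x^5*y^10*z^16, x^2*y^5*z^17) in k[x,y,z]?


lcm = componentwise max:
x: max(11,15,7,5,9,13,3,5,2)=15
y: max(5,1,9,2,12,7,17,10,5)=17
z: max(1,6,16,1,2,2,9,16,17)=17
Total=15+17+17=49


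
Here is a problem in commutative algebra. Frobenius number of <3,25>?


gcd(3,25)=1 => F=ab-a-b=3*25-3-25=75-28=47


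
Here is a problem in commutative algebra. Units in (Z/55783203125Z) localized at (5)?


Local ring = Z/1953125Z.
phi(1953125) = 5^8*(5-1) = 1562500


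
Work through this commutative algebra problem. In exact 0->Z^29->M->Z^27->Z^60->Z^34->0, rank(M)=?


Alt sum=0:
(-1)^0*29 + (-1)^1*? + (-1)^2*27 + (-1)^3*60 + (-1)^4*34=0
rank(M)=30


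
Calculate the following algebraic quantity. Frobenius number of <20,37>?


gcd(20,37)=1 => F=ab-a-b=20*37-20-37=740-57=683


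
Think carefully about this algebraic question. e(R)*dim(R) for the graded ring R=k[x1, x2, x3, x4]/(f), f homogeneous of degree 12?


e(R)=deg(f)=12, dim(R)=4-1=3
e*dim=12*3=36


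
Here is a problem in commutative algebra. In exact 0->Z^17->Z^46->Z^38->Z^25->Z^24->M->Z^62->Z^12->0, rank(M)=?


Alt sum=0:
(-1)^0*17 + (-1)^1*46 + (-1)^2*38 + (-1)^3*25 + (-1)^4*24 + (-1)^5*? + (-1)^6*62 + (-1)^7*12=0
rank(M)=58


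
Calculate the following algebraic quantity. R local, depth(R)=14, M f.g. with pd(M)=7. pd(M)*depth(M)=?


pd+depth=14
depth=14-7=7
pd*depth=7*7=49


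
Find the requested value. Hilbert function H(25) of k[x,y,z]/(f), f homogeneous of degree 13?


C(27,2)-C(14,2)=351-91=260


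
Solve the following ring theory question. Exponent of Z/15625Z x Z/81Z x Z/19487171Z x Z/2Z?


Exponent = lcm of the cyclic orders; pairwise coprime => product.
5^6*3^4*11^7*2^1=15625*81*19487171*2=49326901593750


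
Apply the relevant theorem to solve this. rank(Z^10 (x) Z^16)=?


rank(M(x)N) = rank(M)*rank(N)
10*16 = 160


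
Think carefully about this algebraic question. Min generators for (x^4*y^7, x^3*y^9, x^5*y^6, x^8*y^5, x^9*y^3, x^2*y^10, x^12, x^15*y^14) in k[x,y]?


Remove redundant (divisible by others).
x^15*y^14 redundant.
Min: x^12, x^9*y^3, x^8*y^5, x^5*y^6, x^4*y^7, x^3*y^9, x^2*y^10
Count=7


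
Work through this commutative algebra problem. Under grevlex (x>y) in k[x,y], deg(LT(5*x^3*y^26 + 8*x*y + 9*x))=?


LT: 5*x^3*y^26
deg_x=3, deg_y=26
Total=3+26=29


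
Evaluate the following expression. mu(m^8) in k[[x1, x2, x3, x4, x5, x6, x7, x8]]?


C(n+d-1,d)=C(15,8)=6435


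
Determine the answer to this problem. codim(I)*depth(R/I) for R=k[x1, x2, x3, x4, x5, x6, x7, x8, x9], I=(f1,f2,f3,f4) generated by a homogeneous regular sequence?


codim=4, depth=dim(R/I)=9-4=5
Product=4*5=20


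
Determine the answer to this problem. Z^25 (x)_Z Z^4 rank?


rank(M(x)N) = rank(M)*rank(N)
25*4 = 100


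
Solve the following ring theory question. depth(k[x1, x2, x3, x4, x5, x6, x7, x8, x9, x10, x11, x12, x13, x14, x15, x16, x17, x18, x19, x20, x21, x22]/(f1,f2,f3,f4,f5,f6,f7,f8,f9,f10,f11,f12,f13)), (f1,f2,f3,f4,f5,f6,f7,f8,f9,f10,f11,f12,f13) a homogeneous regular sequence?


depth(R)=22
depth(R/I)=22-13=9


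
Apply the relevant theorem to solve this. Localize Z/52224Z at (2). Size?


2-primary part: 52224=2^10*51
Size=2^10=1024


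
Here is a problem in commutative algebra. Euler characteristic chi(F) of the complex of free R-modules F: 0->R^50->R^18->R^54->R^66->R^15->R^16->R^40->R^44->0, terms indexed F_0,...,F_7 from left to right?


chi = sum (-1)^i * rank:
(-1)^0*50=50
(-1)^1*18=-18
(-1)^2*54=54
(-1)^3*66=-66
(-1)^4*15=15
(-1)^5*16=-16
(-1)^6*40=40
(-1)^7*44=-44
chi=15


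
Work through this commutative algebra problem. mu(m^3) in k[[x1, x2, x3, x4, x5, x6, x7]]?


C(n+d-1,d)=C(9,3)=84


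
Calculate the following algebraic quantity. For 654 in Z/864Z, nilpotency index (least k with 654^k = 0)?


654^k mod 864:
k=1: 654
k=2: 36
k=3: 216
k=4: 432
k=5: 0
First zero at k = 5


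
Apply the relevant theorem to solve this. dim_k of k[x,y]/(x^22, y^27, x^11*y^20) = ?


k[x,y]/I, I = (x^22, y^27, x^11*y^20)
Rect: 22x27=594. Corner: (22-11)x(27-20)=77.
dim = 594-77 = 517


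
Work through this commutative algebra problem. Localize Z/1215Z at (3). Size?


3-primary part: 1215=3^5*5
Size=3^5=243


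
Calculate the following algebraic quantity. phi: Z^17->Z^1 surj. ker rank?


rank(ker) = 17-1 = 16


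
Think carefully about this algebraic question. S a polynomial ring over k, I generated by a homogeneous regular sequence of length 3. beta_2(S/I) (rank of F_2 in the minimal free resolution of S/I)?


Regular sequence => Koszul complex is the minimal free resolution.
Syz_1 minimally generated by Koszul relations f_i*e_j - f_j*e_i (i<j): mu(Syz_1) = beta_2 = C(m,2) = m(m-1)/2
m=3
3*2/2 = 3


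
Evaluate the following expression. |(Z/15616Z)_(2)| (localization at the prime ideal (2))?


2-primary part: 15616=2^8*61
Size=2^8=256


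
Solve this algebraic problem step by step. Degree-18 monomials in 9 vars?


C(d+n-1,n-1)=C(26,8)=1562275


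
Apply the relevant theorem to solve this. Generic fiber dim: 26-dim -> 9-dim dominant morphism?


dim(fiber)=dim(X)-dim(Y)=26-9=17


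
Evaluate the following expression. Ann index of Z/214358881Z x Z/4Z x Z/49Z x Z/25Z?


Exponent = lcm of the cyclic orders; pairwise coprime => product.
11^8*2^2*7^2*5^2=214358881*4*49*25=1050358516900


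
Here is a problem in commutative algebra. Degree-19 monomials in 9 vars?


C(d+n-1,n-1)=C(27,8)=2220075


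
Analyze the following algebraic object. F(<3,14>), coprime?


gcd(3,14)=1 => F=ab-a-b=3*14-3-14=42-17=25


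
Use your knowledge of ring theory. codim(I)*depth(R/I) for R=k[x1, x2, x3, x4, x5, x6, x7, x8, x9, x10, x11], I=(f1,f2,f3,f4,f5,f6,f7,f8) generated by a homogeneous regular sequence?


codim=8, depth=dim(R/I)=11-8=3
Product=8*3=24


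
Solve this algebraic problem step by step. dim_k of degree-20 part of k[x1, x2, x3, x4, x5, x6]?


C(d+n-1,n-1)=C(25,5)=53130


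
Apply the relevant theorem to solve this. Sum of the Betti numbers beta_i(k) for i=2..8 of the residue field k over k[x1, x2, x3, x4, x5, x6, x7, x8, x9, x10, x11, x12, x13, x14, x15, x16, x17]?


Koszul resolution: beta_i(k)=C(n,i), n=17
C(17,2)=136, C(17,3)=680, C(17,4)=2380, C(17,5)=6188, C(17,6)=12376, C(17,7)=19448, C(17,8)=24310
Sum=65518


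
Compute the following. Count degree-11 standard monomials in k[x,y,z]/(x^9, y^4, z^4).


Need i<9, j<4, k<4 with i+j+k=11.
For each i, j ranges over max(0,11-i-3)..min(3,11-i):
  i=0: j in [8,3] -> 0
  i=1: j in [7,3] -> 0
  i=2: j in [6,3] -> 0
  i=3: j in [5,3] -> 0
  i=4: j in [4,3] -> 0
  i=5: j in [3,3] -> 1
  i=6: j in [2,3] -> 2
  i=7: j in [1,3] -> 3
  i=8: j in [0,3] -> 4
H(11) = 0+0+0+0+0+1+2+3+4 = 10


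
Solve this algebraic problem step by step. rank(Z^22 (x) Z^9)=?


rank(M(x)N) = rank(M)*rank(N)
22*9 = 198


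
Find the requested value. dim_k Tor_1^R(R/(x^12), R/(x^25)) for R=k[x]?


Tor_1(R/I,R/J)=(I cap J)/IJ=(x^25)/(x^37)
dim=37-25=min(12,25)=12


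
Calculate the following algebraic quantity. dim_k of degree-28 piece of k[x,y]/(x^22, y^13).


k[x,y], I = (x^22, y^13), d = 28
Need i < 22 and d-i < 13.
Range: 16 <= i <= 21.
H(28) = 6


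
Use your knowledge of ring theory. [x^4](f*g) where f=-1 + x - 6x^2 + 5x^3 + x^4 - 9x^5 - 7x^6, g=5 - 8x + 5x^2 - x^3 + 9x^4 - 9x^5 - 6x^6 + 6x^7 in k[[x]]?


[x^4] = sum a_i*b_j, i+j=4
  -1*9=-9
  1*-1=-1
  -6*5=-30
  5*-8=-40
  1*5=5
Sum=-75


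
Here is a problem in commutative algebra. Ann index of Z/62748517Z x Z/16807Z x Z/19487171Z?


Exponent = lcm of the cyclic orders; pairwise coprime => product.
13^7*7^5*11^7=62748517*16807*19487171=20551449694592265449


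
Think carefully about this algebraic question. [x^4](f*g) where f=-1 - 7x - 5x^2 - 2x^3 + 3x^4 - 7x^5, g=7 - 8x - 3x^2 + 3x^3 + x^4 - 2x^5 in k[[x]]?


[x^4] = sum a_i*b_j, i+j=4
  -1*1=-1
  -7*3=-21
  -5*-3=15
  -2*-8=16
  3*7=21
Sum=30


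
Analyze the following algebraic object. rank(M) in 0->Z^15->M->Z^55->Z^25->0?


Alt sum=0:
(-1)^0*15 + (-1)^1*? + (-1)^2*55 + (-1)^3*25=0
rank(M)=45


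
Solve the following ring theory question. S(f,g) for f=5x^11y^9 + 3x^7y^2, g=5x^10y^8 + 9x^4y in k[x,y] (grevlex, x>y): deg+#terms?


LT(f)=5x^11y^9, LT(g)=5x^10y^8
lcm(LM)=x^11y^9
S(f,g) (scaled by 25 to clear denominators) = 5*f - 5xy*g = 15x^7y^2 - 45x^5y^2
2 terms, deg 9.
9+2=11


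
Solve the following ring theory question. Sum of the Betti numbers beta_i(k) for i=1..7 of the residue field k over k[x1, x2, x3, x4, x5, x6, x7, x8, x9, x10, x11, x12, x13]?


Koszul resolution: beta_i(k)=C(n,i), n=13
C(13,1)=13, C(13,2)=78, C(13,3)=286, C(13,4)=715, C(13,5)=1287, C(13,6)=1716, C(13,7)=1716
Sum=5811


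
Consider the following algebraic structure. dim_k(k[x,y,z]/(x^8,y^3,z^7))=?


Basis: x^iy^jz^k, i<8,j<3,k<7
8*3*7=168


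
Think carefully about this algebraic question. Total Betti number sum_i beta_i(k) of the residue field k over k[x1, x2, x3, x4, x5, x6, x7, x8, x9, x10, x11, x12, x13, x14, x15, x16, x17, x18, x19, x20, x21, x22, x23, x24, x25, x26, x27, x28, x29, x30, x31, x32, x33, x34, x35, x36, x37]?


Koszul resolution: beta_i(k)=C(n,i), n=37
sum_i C(37,i) = 2^37 = 137438953472


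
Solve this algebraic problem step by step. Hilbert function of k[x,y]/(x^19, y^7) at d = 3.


k[x,y], I = (x^19, y^7), d = 3
Need i < 19 and d-i < 7.
Range: 0 <= i <= 3.
H(3) = 4


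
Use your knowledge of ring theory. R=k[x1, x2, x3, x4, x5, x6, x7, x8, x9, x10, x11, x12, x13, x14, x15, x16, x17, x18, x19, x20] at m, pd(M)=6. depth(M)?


pd+depth=depth(R)=20
depth=20-6=14


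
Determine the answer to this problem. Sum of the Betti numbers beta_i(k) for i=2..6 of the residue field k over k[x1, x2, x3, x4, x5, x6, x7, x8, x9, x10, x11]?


Koszul resolution: beta_i(k)=C(n,i), n=11
C(11,2)=55, C(11,3)=165, C(11,4)=330, C(11,5)=462, C(11,6)=462
Sum=1474


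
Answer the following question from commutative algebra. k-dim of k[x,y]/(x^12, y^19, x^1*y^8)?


k[x,y]/I, I = (x^12, y^19, x^1*y^8)
Rect: 12x19=228. Corner: (12-1)x(19-8)=121.
dim = 228-121 = 107


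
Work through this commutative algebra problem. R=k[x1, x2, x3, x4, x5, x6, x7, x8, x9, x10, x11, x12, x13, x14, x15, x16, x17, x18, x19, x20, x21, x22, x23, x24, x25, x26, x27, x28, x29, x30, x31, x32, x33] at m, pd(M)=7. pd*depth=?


pd+depth=33
depth=33-7=26
pd*depth=7*26=182


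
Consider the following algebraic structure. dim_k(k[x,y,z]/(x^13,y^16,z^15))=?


Basis: x^iy^jz^k, i<13,j<16,k<15
13*16*15=3120


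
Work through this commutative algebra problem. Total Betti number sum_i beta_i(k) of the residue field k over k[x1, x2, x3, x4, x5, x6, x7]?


Koszul resolution: beta_i(k)=C(n,i), n=7
sum_i C(7,i) = 2^7 = 128


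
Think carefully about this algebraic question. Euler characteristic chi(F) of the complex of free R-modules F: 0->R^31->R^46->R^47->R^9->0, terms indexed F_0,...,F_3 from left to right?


chi = sum (-1)^i * rank:
(-1)^0*31=31
(-1)^1*46=-46
(-1)^2*47=47
(-1)^3*9=-9
chi=23


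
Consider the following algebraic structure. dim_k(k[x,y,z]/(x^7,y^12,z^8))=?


Basis: x^iy^jz^k, i<7,j<12,k<8
7*12*8=672


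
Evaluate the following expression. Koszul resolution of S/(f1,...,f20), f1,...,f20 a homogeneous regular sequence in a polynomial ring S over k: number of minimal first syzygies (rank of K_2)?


Regular sequence => Koszul complex is the minimal free resolution.
Syz_1 minimally generated by Koszul relations f_i*e_j - f_j*e_i (i<j): mu(Syz_1) = beta_2 = C(m,2) = m(m-1)/2
m=20
20*19/2 = 190


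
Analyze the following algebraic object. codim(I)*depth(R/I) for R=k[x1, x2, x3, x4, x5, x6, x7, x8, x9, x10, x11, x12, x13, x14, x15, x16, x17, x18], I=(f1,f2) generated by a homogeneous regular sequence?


codim=2, depth=dim(R/I)=18-2=16
Product=2*16=32


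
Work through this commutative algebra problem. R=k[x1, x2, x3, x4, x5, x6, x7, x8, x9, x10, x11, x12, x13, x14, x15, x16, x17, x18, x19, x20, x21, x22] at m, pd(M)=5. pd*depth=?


pd+depth=22
depth=22-5=17
pd*depth=5*17=85


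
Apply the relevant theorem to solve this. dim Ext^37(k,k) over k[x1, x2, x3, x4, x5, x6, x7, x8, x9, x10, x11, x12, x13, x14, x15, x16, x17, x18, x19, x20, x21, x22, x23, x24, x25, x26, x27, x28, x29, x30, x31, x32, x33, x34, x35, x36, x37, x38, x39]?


C(n,i)=C(39,37)=741


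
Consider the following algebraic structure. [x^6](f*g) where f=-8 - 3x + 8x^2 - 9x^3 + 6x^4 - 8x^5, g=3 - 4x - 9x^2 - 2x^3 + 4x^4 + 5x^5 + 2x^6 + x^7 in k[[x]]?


[x^6] = sum a_i*b_j, i+j=6
  -8*2=-16
  -3*5=-15
  8*4=32
  -9*-2=18
  6*-9=-54
  -8*-4=32
Sum=-3


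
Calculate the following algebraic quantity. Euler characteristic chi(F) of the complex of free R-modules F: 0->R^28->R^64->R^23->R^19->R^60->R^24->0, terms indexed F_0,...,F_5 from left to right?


chi = sum (-1)^i * rank:
(-1)^0*28=28
(-1)^1*64=-64
(-1)^2*23=23
(-1)^3*19=-19
(-1)^4*60=60
(-1)^5*24=-24
chi=4


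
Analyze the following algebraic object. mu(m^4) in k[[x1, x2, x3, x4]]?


C(n+d-1,d)=C(7,4)=35


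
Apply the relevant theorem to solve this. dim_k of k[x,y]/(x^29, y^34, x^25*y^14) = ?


k[x,y]/I, I = (x^29, y^34, x^25*y^14)
Rect: 29x34=986. Corner: (29-25)x(34-14)=80.
dim = 986-80 = 906


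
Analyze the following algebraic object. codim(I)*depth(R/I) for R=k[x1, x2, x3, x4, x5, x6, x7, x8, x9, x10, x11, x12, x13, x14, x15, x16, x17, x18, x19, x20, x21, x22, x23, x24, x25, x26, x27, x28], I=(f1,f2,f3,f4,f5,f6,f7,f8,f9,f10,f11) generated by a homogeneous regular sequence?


codim=11, depth=dim(R/I)=28-11=17
Product=11*17=187


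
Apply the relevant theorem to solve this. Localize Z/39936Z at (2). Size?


2-primary part: 39936=2^10*39
Size=2^10=1024


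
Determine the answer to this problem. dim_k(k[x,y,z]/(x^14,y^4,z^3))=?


Basis: x^iy^jz^k, i<14,j<4,k<3
14*4*3=168


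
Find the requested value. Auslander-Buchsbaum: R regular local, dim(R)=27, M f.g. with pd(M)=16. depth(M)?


pd+depth=depth(R)=27
depth=27-16=11


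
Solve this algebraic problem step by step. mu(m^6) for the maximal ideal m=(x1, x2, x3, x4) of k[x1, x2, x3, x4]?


Graded Nakayama: mu(m^d) = dim_k (m^d/m^(d+1)) = #degree-6 monomials in 4 vars
C(n+d-1,d)=C(9,6)=84


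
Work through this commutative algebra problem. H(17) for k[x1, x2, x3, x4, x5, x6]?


C(d+n-1,n-1)=C(22,5)=26334


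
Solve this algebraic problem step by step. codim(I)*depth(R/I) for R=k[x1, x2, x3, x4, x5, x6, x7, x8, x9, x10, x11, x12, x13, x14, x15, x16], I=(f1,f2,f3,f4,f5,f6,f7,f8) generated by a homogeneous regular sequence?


codim=8, depth=dim(R/I)=16-8=8
Product=8*8=64


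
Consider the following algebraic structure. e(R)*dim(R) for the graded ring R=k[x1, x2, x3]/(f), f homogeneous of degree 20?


e(R)=deg(f)=20, dim(R)=3-1=2
e*dim=20*2=40


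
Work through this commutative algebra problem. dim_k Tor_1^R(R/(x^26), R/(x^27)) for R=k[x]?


Tor_1(R/I,R/J)=(I cap J)/IJ=(x^27)/(x^53)
dim=53-27=min(26,27)=26


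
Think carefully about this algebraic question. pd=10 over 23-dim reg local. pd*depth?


pd+depth=23
depth=23-10=13
pd*depth=10*13=130


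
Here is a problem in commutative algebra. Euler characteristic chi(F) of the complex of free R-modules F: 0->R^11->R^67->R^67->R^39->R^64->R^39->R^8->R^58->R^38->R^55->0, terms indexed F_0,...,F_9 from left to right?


chi = sum (-1)^i * rank:
(-1)^0*11=11
(-1)^1*67=-67
(-1)^2*67=67
(-1)^3*39=-39
(-1)^4*64=64
(-1)^5*39=-39
(-1)^6*8=8
(-1)^7*58=-58
(-1)^8*38=38
(-1)^9*55=-55
chi=-70


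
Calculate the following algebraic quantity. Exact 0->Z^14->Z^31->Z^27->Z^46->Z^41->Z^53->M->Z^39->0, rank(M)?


Alt sum=0:
(-1)^0*14 + (-1)^1*31 + (-1)^2*27 + (-1)^3*46 + (-1)^4*41 + (-1)^5*53 + (-1)^6*? + (-1)^7*39=0
rank(M)=87


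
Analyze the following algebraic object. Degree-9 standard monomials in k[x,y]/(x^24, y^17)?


k[x,y], I = (x^24, y^17), d = 9
Need i < 24 and d-i < 17.
Range: 0 <= i <= 9.
H(9) = 10


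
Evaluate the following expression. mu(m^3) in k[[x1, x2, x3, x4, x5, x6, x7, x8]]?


C(n+d-1,d)=C(10,3)=120


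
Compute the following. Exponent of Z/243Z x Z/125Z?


Exponent = lcm of the cyclic orders; pairwise coprime => product.
3^5*5^3=243*125=30375


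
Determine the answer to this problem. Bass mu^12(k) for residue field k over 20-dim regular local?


C(n,i)=C(20,12)=125970


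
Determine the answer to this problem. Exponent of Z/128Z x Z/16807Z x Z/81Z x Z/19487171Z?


Exponent = lcm of the cyclic orders; pairwise coprime => product.
2^7*7^5*3^4*11^7=128*16807*81*19487171=3395736514912896


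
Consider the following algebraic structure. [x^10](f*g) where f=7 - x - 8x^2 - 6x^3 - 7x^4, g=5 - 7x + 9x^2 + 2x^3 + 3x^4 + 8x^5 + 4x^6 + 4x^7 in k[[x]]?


[x^10] = sum a_i*b_j, i+j=10
  -6*4=-24
  -7*4=-28
Sum=-52


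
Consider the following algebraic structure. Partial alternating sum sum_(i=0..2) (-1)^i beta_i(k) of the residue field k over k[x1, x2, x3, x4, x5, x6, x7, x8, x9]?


Koszul resolution: beta_i(k)=C(n,i), n=9
sum_(i=0..p) (-1)^i C(n,i) = (-1)^p C(n-1,p)
(-1)^2*C(8,2) = (-1)^2*28 = 28


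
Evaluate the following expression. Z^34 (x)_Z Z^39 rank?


rank(M(x)N) = rank(M)*rank(N)
34*39 = 1326


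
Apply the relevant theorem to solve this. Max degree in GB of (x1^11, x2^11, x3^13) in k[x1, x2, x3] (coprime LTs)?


Pure powers, coprime LTs => already GB.
Degrees: 11, 11, 13
Max=13


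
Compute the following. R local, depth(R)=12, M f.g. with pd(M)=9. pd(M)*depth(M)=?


pd+depth=12
depth=12-9=3
pd*depth=9*3=27


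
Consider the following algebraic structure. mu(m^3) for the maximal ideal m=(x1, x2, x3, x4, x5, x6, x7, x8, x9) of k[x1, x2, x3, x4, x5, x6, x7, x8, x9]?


Graded Nakayama: mu(m^d) = dim_k (m^d/m^(d+1)) = #degree-3 monomials in 9 vars
C(n+d-1,d)=C(11,3)=165


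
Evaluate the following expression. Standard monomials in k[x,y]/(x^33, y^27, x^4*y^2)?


k[x,y]/I, I = (x^33, y^27, x^4*y^2)
Rect: 33x27=891. Corner: (33-4)x(27-2)=725.
dim = 891-725 = 166


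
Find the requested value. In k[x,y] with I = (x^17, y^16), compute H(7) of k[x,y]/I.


k[x,y], I = (x^17, y^16), d = 7
Need i < 17 and d-i < 16.
Range: 0 <= i <= 7.
H(7) = 8


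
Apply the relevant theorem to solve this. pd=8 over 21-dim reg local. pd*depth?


pd+depth=21
depth=21-8=13
pd*depth=8*13=104


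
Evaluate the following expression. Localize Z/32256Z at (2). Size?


2-primary part: 32256=2^9*63
Size=2^9=512


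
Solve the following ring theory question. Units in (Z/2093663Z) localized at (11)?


Local ring = Z/161051Z.
phi(161051) = 11^4*(11-1) = 146410


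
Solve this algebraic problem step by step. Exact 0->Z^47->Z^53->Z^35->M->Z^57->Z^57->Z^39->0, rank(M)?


Alt sum=0:
(-1)^0*47 + (-1)^1*53 + (-1)^2*35 + (-1)^3*? + (-1)^4*57 + (-1)^5*57 + (-1)^6*39=0
rank(M)=68


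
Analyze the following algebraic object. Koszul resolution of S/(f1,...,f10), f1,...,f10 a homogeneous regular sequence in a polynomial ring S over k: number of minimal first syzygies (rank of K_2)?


Regular sequence => Koszul complex is the minimal free resolution.
Syz_1 minimally generated by Koszul relations f_i*e_j - f_j*e_i (i<j): mu(Syz_1) = beta_2 = C(m,2) = m(m-1)/2
m=10
10*9/2 = 45


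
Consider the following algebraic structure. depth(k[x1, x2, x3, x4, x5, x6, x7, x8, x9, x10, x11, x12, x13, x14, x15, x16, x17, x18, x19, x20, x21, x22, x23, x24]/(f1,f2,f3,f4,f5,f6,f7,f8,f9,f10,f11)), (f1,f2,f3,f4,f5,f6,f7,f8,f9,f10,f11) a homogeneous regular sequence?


depth(R)=24
depth(R/I)=24-11=13


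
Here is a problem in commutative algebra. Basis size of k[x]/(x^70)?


Basis: 1,x,...,x^69
dim=70


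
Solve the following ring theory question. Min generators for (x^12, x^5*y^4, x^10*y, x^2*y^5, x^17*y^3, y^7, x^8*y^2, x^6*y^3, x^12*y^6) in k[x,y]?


Remove redundant (divisible by others).
x^12*y^6 redundant.
x^17*y^3 redundant.
Min: x^12, x^10*y, x^8*y^2, x^6*y^3, x^5*y^4, x^2*y^5, y^7
Count=7


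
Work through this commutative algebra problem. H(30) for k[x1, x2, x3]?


C(d+n-1,n-1)=C(32,2)=496


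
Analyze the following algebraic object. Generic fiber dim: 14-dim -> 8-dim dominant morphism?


dim(fiber)=dim(X)-dim(Y)=14-8=6


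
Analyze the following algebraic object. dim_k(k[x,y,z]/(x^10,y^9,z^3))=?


Basis: x^iy^jz^k, i<10,j<9,k<3
10*9*3=270


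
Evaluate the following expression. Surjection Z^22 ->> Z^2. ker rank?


rank(ker) = 22-2 = 20


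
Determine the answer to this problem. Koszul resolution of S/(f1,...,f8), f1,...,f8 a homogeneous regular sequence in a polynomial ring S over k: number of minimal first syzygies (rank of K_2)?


Regular sequence => Koszul complex is the minimal free resolution.
Syz_1 minimally generated by Koszul relations f_i*e_j - f_j*e_i (i<j): mu(Syz_1) = beta_2 = C(m,2) = m(m-1)/2
m=8
8*7/2 = 28


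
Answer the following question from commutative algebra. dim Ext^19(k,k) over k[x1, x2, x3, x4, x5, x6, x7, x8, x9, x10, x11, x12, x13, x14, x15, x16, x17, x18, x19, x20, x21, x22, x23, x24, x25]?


C(n,i)=C(25,19)=177100


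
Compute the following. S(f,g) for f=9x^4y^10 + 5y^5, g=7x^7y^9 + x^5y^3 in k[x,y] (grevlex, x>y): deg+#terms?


LT(f)=9x^4y^10, LT(g)=7x^7y^9
lcm(LM)=x^7y^10
S(f,g) (scaled by 63 to clear denominators) = 7x^3*f - 9y*g = -9x^5y^4 + 35x^3y^5
2 terms, deg 9.
9+2=11


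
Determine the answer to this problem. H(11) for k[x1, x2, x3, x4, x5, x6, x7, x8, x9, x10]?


C(d+n-1,n-1)=C(20,9)=167960


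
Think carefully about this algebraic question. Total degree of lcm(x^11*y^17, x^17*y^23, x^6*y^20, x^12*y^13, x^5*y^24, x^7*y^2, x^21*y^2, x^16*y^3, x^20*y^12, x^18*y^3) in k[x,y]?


lcm = componentwise max:
x: max(11,17,6,12,5,7,21,16,20,18)=21
y: max(17,23,20,13,24,2,2,3,12,3)=24
Total=21+24=45


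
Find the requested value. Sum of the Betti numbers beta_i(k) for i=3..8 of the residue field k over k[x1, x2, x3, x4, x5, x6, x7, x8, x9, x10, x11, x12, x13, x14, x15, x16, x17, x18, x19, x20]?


Koszul resolution: beta_i(k)=C(n,i), n=20
C(20,3)=1140, C(20,4)=4845, C(20,5)=15504, C(20,6)=38760, C(20,7)=77520, C(20,8)=125970
Sum=263739


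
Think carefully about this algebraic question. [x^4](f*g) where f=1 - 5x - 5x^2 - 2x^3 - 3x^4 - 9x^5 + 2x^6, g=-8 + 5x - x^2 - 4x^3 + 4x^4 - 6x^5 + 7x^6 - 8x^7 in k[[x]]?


[x^4] = sum a_i*b_j, i+j=4
  1*4=4
  -5*-4=20
  -5*-1=5
  -2*5=-10
  -3*-8=24
Sum=43


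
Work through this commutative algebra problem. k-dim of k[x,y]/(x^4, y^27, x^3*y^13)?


k[x,y]/I, I = (x^4, y^27, x^3*y^13)
Rect: 4x27=108. Corner: (4-3)x(27-13)=14.
dim = 108-14 = 94


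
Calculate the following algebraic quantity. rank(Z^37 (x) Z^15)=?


rank(M(x)N) = rank(M)*rank(N)
37*15 = 555


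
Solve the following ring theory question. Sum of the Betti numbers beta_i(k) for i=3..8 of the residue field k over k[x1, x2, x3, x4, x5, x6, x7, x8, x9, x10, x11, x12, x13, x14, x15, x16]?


Koszul resolution: beta_i(k)=C(n,i), n=16
C(16,3)=560, C(16,4)=1820, C(16,5)=4368, C(16,6)=8008, C(16,7)=11440, C(16,8)=12870
Sum=39066


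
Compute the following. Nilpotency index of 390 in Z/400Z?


390^k mod 400:
k=1: 390
k=2: 100
k=3: 200
k=4: 0
First zero at k = 4


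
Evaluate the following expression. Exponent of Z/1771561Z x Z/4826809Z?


Exponent = lcm of the cyclic orders; pairwise coprime => product.
11^6*13^6=1771561*4826809=8550986578849


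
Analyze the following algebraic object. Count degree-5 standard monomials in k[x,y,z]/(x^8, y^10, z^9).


Need i<8, j<10, k<9 with i+j+k=5.
For each i, j ranges over max(0,5-i-8)..min(9,5-i):
  i=0: j in [0,5] -> 6
  i=1: j in [0,4] -> 5
  i=2: j in [0,3] -> 4
  i=3: j in [0,2] -> 3
  i=4: j in [0,1] -> 2
  i=5: j in [0,0] -> 1
H(5) = 6+5+4+3+2+1 = 21


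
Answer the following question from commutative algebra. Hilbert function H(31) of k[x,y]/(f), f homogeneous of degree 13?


H(t)=d for t>=d-1.
d=13, t=31
H(31)=13


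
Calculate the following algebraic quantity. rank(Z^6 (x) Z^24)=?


rank(M(x)N) = rank(M)*rank(N)
6*24 = 144


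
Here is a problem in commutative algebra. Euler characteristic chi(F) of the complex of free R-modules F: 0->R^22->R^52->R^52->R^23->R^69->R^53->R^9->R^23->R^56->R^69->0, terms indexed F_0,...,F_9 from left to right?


chi = sum (-1)^i * rank:
(-1)^0*22=22
(-1)^1*52=-52
(-1)^2*52=52
(-1)^3*23=-23
(-1)^4*69=69
(-1)^5*53=-53
(-1)^6*9=9
(-1)^7*23=-23
(-1)^8*56=56
(-1)^9*69=-69
chi=-12


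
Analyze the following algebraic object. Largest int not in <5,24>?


gcd(5,24)=1 => F=ab-a-b=5*24-5-24=120-29=91


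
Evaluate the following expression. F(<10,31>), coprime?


gcd(10,31)=1 => F=ab-a-b=10*31-10-31=310-41=269


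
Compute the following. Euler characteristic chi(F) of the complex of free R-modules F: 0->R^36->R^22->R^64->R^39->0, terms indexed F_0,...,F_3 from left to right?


chi = sum (-1)^i * rank:
(-1)^0*36=36
(-1)^1*22=-22
(-1)^2*64=64
(-1)^3*39=-39
chi=39


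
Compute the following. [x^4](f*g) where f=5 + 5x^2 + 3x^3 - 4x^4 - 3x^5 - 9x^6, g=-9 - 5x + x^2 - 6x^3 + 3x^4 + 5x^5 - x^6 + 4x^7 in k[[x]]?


[x^4] = sum a_i*b_j, i+j=4
  5*3=15
  5*1=5
  3*-5=-15
  -4*-9=36
Sum=41


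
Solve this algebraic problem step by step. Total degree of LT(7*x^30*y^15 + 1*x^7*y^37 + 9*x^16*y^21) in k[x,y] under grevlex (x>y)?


LT: 7*x^30*y^15
deg_x=30, deg_y=15
Total=30+15=45


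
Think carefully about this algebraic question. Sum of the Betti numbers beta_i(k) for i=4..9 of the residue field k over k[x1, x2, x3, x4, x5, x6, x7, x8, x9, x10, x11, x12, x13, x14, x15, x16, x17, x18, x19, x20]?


Koszul resolution: beta_i(k)=C(n,i), n=20
C(20,4)=4845, C(20,5)=15504, C(20,6)=38760, C(20,7)=77520, C(20,8)=125970, C(20,9)=167960
Sum=430559


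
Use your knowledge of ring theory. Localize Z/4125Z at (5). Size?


5-primary part: 4125=5^3*33
Size=5^3=125


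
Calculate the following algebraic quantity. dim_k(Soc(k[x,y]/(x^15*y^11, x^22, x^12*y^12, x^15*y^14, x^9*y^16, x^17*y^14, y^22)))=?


Socle = ann(m) = span of standard monomials u with x*u, y*u in I (staircase corners).
Redundant generators: x^15*y^14, x^17*y^14
Minimal generators: x^22, x^15*y^11, x^12*y^12, x^9*y^16, y^22
Corners: x^8y^21, x^11y^15, x^14y^11, x^21y^10
Socle dim=4


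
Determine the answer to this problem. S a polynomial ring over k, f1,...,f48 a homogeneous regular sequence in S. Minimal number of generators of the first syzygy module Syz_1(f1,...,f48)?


Regular sequence => Koszul complex is the minimal free resolution.
Syz_1 minimally generated by Koszul relations f_i*e_j - f_j*e_i (i<j): mu(Syz_1) = beta_2 = C(m,2) = m(m-1)/2
m=48
48*47/2 = 1128


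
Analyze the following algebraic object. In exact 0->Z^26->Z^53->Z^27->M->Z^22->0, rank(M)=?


Alt sum=0:
(-1)^0*26 + (-1)^1*53 + (-1)^2*27 + (-1)^3*? + (-1)^4*22=0
rank(M)=22


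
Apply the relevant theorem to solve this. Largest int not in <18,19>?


gcd(18,19)=1 => F=ab-a-b=18*19-18-19=342-37=305


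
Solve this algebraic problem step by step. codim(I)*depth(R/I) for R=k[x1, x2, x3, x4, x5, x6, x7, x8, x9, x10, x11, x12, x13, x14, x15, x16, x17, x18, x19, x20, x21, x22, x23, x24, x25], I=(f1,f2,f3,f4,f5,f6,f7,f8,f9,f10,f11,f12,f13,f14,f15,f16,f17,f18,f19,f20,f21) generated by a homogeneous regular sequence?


codim=21, depth=dim(R/I)=25-21=4
Product=21*4=84


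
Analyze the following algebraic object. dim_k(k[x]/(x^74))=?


Basis: 1,x,...,x^73
dim=74


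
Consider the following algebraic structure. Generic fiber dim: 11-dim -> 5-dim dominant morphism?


dim(fiber)=dim(X)-dim(Y)=11-5=6


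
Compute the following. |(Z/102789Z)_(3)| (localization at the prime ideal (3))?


3-primary part: 102789=3^7*47
Size=3^7=2187


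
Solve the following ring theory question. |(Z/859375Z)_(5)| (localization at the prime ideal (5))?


5-primary part: 859375=5^7*11
Size=5^7=78125


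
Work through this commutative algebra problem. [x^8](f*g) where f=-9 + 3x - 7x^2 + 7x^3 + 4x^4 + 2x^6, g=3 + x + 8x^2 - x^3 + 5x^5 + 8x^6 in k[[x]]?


[x^8] = sum a_i*b_j, i+j=8
  -7*8=-56
  7*5=35
  2*8=16
Sum=-5


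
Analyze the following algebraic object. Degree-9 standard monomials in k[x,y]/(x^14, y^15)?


k[x,y], I = (x^14, y^15), d = 9
Need i < 14 and d-i < 15.
Range: 0 <= i <= 9.
H(9) = 10


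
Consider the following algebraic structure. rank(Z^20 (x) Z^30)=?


rank(M(x)N) = rank(M)*rank(N)
20*30 = 600


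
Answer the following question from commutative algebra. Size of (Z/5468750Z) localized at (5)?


5-primary part: 5468750=5^8*14
Size=5^8=390625


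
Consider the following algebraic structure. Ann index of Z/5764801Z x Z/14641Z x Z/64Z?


Exponent = lcm of the cyclic orders; pairwise coprime => product.
7^8*11^4*2^6=5764801*14641*64=5401756892224


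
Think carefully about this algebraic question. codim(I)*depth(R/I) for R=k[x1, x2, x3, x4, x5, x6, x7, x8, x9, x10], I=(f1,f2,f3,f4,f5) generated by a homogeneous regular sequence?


codim=5, depth=dim(R/I)=10-5=5
Product=5*5=25


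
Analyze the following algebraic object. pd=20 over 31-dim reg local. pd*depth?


pd+depth=31
depth=31-20=11
pd*depth=20*11=220


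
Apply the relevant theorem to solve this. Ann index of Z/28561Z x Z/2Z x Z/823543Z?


Exponent = lcm of the cyclic orders; pairwise coprime => product.
13^4*2^1*7^7=28561*2*823543=47042423246


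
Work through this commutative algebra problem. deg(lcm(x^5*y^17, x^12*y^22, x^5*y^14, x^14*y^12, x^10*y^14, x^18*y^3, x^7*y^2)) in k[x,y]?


lcm = componentwise max:
x: max(5,12,5,14,10,18,7)=18
y: max(17,22,14,12,14,3,2)=22
Total=18+22=40


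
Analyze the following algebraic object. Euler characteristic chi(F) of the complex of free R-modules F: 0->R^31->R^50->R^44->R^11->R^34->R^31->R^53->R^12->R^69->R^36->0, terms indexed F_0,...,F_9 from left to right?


chi = sum (-1)^i * rank:
(-1)^0*31=31
(-1)^1*50=-50
(-1)^2*44=44
(-1)^3*11=-11
(-1)^4*34=34
(-1)^5*31=-31
(-1)^6*53=53
(-1)^7*12=-12
(-1)^8*69=69
(-1)^9*36=-36
chi=91


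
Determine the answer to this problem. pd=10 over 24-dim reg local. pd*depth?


pd+depth=24
depth=24-10=14
pd*depth=10*14=140


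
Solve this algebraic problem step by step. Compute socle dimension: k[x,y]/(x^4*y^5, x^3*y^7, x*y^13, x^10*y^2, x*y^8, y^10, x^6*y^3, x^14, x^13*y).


Socle = ann(m) = span of standard monomials u with x*u, y*u in I (staircase corners).
Redundant generators: x*y^13
Minimal generators: x^14, x^13*y, x^10*y^2, x^6*y^3, x^4*y^5, x^3*y^7, x*y^8, y^10
Corners: y^9, x^2y^7, x^3y^6, x^5y^4, x^9y^2, x^12y, x^13
Socle dim=7


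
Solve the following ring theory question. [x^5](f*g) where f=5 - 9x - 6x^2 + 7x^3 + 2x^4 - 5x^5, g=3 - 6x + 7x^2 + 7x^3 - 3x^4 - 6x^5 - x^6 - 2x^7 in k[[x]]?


[x^5] = sum a_i*b_j, i+j=5
  5*-6=-30
  -9*-3=27
  -6*7=-42
  7*7=49
  2*-6=-12
  -5*3=-15
Sum=-23


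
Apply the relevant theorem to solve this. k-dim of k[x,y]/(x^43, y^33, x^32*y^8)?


k[x,y]/I, I = (x^43, y^33, x^32*y^8)
Rect: 43x33=1419. Corner: (43-32)x(33-8)=275.
dim = 1419-275 = 1144


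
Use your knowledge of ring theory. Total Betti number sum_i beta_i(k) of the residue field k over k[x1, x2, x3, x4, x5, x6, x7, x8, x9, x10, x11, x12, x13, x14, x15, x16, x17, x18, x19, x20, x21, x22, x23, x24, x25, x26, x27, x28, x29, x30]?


Koszul resolution: beta_i(k)=C(n,i), n=30
sum_i C(30,i) = 2^30 = 1073741824


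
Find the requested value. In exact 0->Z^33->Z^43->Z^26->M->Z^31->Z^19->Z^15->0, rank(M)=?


Alt sum=0:
(-1)^0*33 + (-1)^1*43 + (-1)^2*26 + (-1)^3*? + (-1)^4*31 + (-1)^5*19 + (-1)^6*15=0
rank(M)=43


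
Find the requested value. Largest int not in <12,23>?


gcd(12,23)=1 => F=ab-a-b=12*23-12-23=276-35=241


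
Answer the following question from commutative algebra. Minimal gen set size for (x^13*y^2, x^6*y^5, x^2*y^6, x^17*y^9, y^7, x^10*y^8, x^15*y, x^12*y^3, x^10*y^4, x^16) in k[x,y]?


Remove redundant (divisible by others).
x^10*y^8 redundant.
x^17*y^9 redundant.
Min: x^16, x^15*y, x^13*y^2, x^12*y^3, x^10*y^4, x^6*y^5, x^2*y^6, y^7
Count=8


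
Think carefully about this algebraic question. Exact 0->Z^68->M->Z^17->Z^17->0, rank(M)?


Alt sum=0:
(-1)^0*68 + (-1)^1*? + (-1)^2*17 + (-1)^3*17=0
rank(M)=68


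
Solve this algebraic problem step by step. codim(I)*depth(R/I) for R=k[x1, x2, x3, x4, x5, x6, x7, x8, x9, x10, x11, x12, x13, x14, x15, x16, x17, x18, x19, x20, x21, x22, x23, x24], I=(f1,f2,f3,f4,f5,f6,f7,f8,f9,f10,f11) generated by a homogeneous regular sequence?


codim=11, depth=dim(R/I)=24-11=13
Product=11*13=143


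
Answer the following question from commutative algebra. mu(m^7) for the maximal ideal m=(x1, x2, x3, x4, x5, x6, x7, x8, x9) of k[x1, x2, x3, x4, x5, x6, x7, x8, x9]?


Graded Nakayama: mu(m^d) = dim_k (m^d/m^(d+1)) = #degree-7 monomials in 9 vars
C(n+d-1,d)=C(15,7)=6435


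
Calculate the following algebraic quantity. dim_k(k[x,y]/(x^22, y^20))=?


Basis: x^i*y^j, i<22, j<20
22*20=440


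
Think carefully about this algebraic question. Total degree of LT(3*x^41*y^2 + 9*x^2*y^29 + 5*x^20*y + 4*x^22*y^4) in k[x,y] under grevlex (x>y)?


LT: 3*x^41*y^2
deg_x=41, deg_y=2
Total=41+2=43


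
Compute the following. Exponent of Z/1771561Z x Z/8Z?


Exponent = lcm of the cyclic orders; pairwise coprime => product.
11^6*2^3=1771561*8=14172488


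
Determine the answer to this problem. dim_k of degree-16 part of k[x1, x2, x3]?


C(d+n-1,n-1)=C(18,2)=153


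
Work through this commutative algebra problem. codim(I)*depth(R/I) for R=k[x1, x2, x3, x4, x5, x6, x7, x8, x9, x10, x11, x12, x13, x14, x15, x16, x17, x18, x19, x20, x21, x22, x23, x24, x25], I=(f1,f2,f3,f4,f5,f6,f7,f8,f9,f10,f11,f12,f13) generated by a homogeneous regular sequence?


codim=13, depth=dim(R/I)=25-13=12
Product=13*12=156


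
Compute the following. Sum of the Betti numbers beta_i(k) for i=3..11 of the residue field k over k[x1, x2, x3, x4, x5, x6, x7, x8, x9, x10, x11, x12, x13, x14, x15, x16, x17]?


Koszul resolution: beta_i(k)=C(n,i), n=17
C(17,3)=680, C(17,4)=2380, C(17,5)=6188, C(17,6)=12376, C(17,7)=19448, C(17,8)=24310, C(17,9)=24310, C(17,10)=19448, C(17,11)=12376
Sum=121516


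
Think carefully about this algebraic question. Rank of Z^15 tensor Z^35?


rank(M(x)N) = rank(M)*rank(N)
15*35 = 525


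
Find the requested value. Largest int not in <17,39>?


gcd(17,39)=1 => F=ab-a-b=17*39-17-39=663-56=607


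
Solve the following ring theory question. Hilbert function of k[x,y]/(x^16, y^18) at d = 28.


k[x,y], I = (x^16, y^18), d = 28
Need i < 16 and d-i < 18.
Range: 11 <= i <= 15.
H(28) = 5


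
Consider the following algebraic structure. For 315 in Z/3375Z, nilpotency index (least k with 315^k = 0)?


315^k mod 3375:
k=1: 315
k=2: 1350
k=3: 0
First zero at k = 3


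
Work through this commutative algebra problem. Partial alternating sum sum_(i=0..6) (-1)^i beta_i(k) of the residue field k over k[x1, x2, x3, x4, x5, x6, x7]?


Koszul resolution: beta_i(k)=C(n,i), n=7
sum_(i=0..p) (-1)^i C(n,i) = (-1)^p C(n-1,p)
(-1)^6*C(6,6) = (-1)^6*1 = 1


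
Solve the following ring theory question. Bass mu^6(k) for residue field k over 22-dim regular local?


C(n,i)=C(22,6)=74613


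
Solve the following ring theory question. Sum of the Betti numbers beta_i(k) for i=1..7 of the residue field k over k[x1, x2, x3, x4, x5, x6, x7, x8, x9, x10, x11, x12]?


Koszul resolution: beta_i(k)=C(n,i), n=12
C(12,1)=12, C(12,2)=66, C(12,3)=220, C(12,4)=495, C(12,5)=792, C(12,6)=924, C(12,7)=792
Sum=3301


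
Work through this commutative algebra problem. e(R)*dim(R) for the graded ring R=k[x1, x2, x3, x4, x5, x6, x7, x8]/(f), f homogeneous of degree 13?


e(R)=deg(f)=13, dim(R)=8-1=7
e*dim=13*7=91


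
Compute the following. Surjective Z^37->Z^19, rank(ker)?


rank(ker) = 37-19 = 18


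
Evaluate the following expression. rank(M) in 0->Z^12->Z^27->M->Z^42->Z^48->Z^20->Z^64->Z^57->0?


Alt sum=0:
(-1)^0*12 + (-1)^1*27 + (-1)^2*? + (-1)^3*42 + (-1)^4*48 + (-1)^5*20 + (-1)^6*64 + (-1)^7*57=0
rank(M)=22


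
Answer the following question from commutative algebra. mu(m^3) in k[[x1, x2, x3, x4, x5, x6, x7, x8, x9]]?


C(n+d-1,d)=C(11,3)=165


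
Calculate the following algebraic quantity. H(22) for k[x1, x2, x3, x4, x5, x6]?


C(d+n-1,n-1)=C(27,5)=80730


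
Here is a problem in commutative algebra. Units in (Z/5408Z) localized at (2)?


Local ring = Z/32Z.
phi(32) = 2^4*(2-1) = 16


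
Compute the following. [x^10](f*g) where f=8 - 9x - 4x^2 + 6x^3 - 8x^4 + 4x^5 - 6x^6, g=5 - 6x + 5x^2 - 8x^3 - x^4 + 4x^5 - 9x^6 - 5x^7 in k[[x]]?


[x^10] = sum a_i*b_j, i+j=10
  6*-5=-30
  -8*-9=72
  4*4=16
  -6*-1=6
Sum=64


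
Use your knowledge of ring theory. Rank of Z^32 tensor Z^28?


rank(M(x)N) = rank(M)*rank(N)
32*28 = 896


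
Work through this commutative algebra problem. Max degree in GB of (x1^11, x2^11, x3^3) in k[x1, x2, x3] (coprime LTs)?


Pure powers, coprime LTs => already GB.
Degrees: 11, 11, 3
Max=11


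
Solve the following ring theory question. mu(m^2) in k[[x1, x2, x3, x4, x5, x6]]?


C(n+d-1,d)=C(7,2)=21


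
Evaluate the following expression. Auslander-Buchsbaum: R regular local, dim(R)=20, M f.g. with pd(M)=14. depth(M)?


pd+depth=depth(R)=20
depth=20-14=6


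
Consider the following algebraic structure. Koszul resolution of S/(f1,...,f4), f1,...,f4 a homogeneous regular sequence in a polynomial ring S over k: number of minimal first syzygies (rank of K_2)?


Regular sequence => Koszul complex is the minimal free resolution.
Syz_1 minimally generated by Koszul relations f_i*e_j - f_j*e_i (i<j): mu(Syz_1) = beta_2 = C(m,2) = m(m-1)/2
m=4
4*3/2 = 6


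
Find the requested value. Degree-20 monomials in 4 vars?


C(d+n-1,n-1)=C(23,3)=1771


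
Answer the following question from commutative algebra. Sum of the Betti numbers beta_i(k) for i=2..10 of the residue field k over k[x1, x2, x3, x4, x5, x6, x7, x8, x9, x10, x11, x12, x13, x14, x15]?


Koszul resolution: beta_i(k)=C(n,i), n=15
C(15,2)=105, C(15,3)=455, C(15,4)=1365, C(15,5)=3003, C(15,6)=5005, C(15,7)=6435, C(15,8)=6435, C(15,9)=5005, C(15,10)=3003
Sum=30811


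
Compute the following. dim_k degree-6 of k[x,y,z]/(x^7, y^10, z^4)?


Need i<7, j<10, k<4 with i+j+k=6.
For each i, j ranges over max(0,6-i-3)..min(9,6-i):
  i=0: j in [3,6] -> 4
  i=1: j in [2,5] -> 4
  i=2: j in [1,4] -> 4
  i=3: j in [0,3] -> 4
  i=4: j in [0,2] -> 3
  i=5: j in [0,1] -> 2
  i=6: j in [0,0] -> 1
H(6) = 4+4+4+4+3+2+1 = 22
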